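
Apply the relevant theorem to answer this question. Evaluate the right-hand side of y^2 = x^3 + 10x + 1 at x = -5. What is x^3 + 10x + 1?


Compute x^3 + 10x + 1 at x = -5:
x^3 = (-5)^3 = -125
10*x = 10*(-5) = -50
Sum: -125 - 50 + 1 = -174

-174


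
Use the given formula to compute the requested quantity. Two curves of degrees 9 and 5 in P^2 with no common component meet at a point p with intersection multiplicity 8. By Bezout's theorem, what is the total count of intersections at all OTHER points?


By Bezout's theorem, the total intersection number is d1 * d2.
Total = 9 * 5 = 45
Intersection multiplicity at p = 8
Remaining intersections = 45 - 8 = 37

37


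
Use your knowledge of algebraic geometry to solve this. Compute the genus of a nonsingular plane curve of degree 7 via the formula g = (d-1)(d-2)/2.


Using the genus formula for smooth plane curves:
g = (d-1)(d-2)/2
g = (7-1)(7-2)/2
g = 6*5/2
g = 30/2 = 15

15


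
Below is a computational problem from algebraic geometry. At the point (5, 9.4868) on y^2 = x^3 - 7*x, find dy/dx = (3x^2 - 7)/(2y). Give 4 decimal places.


Using implicit differentiation of y^2 = x^3 - 7*x:
2y * dy/dx = 3x^2 - 7
dy/dx = (3x^2 - 7)/(2y)
Numerator: 3*5^2 - 7 = 68
Denominator: 2*9.4868 = 18.9736
dy/dx = 68/18.9736 = 3.5839

3.5839


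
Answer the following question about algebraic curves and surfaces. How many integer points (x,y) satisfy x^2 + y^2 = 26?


Systematically check integer values of x where x^2 <= 26.
For each valid x, check if 26 - x^2 is a perfect square.
x=1: 26 - 1 = 25, sqrt = 5 (valid)
x=5: 26 - 25 = 1, sqrt = 1 (valid)
Total integer solutions found: 8

8


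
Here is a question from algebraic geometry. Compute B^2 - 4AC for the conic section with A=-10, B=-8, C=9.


The discriminant of a conic Ax^2 + Bxy + Cy^2 + ... = 0 is B^2 - 4AC.
B^2 = (-8)^2 = 64
4AC = 4*(-10)*9 = -360
Discriminant = 64 + 360 = 424

424


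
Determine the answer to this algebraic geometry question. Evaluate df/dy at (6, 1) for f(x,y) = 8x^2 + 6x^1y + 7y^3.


df/dy = 6*x^1 + 3*7*y^2
At (6,1): 6*6^1 + 3*7*1^2
= 36 + 21
= 57

57


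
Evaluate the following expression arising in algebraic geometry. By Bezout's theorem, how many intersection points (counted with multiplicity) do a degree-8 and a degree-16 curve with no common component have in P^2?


Bezout's theorem states the intersection count equals the product of degrees.
Intersection count = 8 * 16 = 128

128


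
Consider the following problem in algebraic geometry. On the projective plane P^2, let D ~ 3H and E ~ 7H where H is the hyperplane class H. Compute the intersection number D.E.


Using bilinearity of the intersection pairing on the projective plane P^2:
(aH).(bH) = ab * (H.H)
We have H^2 = 1 (Bezout).
D.E = (3H).(7H) = 3*7*1
= 21*1
= 21

21


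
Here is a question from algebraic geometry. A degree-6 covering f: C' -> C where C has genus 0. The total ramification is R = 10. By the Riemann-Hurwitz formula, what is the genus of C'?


Riemann-Hurwitz formula: 2g' - 2 = d(2g - 2) + R
Given: d = 6, g = 0, R = 10
2g' - 2 = 6*(2*0 - 2) + 10
2g' - 2 = 6*(-2) + 10
2g' - 2 = -12 + 10 = -2
2g' = 0
g' = 0

0


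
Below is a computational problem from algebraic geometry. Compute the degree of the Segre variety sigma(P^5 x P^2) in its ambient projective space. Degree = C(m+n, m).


The degree of the Segre variety P^5 x P^2 is C(m+n, m).
= C(7, 5)
= 21

21


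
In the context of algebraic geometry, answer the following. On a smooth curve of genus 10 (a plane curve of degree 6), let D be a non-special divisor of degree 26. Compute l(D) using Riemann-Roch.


First, compute the genus of a smooth plane curve of degree 6:
g = (d-1)(d-2)/2 = (6-1)(6-2)/2 = 10
For a non-special divisor D (i.e., h^1(D) = 0), Riemann-Roch gives:
l(D) = deg(D) - g + 1
Since deg(D) = 26 >= 2g - 1 = 19, D is non-special.
l(D) = 26 - 10 + 1 = 17

17


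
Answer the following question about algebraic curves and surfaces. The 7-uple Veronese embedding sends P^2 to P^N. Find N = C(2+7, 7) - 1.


The Veronese embedding v_d: P^n -> P^N maps each point to all
degree-d monomials in n+1 homogeneous coordinates.
N = C(n+d, d) - 1
N = C(2+7, 7) - 1
N = C(9, 7) - 1
C(9, 7) = 36
N = 36 - 1 = 35

35


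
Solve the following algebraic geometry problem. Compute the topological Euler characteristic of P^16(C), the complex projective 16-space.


The complex projective space P^16 has one cell in each even real dimension 0, 2, ..., 32.
The cohomology groups are H^{2k}(P^16) = Z for k = 0,...,16, and 0 otherwise.
Euler characteristic = sum of Betti numbers = 1 per even-dimensional cohomology group.
chi(P^16) = 16 + 1 = 17

17


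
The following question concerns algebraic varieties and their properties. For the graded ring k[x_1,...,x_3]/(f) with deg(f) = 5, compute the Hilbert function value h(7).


For R = k[x_1,...,x_n]/(f) with f homogeneous of degree e:
The Hilbert series is (1 - t^e)/(1 - t)^n.
So h(d) = C(d+n-1, n-1) - C(d-e+n-1, n-1) for d >= e.
With n=3, e=5, d=7:
C(7+3-1, 3-1) = C(9, 2) = 36
C(7-5+3-1, 3-1) = C(4, 2) = 6
h(7) = 36 - 6 = 30

30


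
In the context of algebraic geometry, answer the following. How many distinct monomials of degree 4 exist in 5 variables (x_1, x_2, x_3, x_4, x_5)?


The number of degree-4 monomials in 5 variables is C(d+n-1, n-1).
= C(4+5-1, 5-1) = C(8, 4)
= 70

70


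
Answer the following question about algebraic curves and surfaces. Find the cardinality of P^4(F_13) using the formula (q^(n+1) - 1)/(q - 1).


P^4(F_13) has (q^(n+1) - 1)/(q - 1) points.
= 13^4 + 13^3 + 13^2 + 13^1 + 13^0
= 28561 + 2197 + 169 + 13 + 1
= 30941

30941


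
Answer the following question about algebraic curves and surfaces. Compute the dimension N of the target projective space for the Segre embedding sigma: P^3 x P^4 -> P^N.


The Segre embedding maps P^m x P^n into P^N via
all products of coordinates from each factor.
N = (m+1)(n+1) - 1
N = (3+1)(4+1) - 1
N = 4*5 - 1
N = 20 - 1 = 19

19


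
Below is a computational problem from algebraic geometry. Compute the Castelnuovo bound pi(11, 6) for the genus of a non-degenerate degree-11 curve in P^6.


Castelnuovo's bound: write d - 1 = m(r-1) + epsilon with 0 <= epsilon < r-1.
d - 1 = 11 - 1 = 10
r - 1 = 6 - 1 = 5
10 = 2*5 + 0, so m = 2, epsilon = 0
pi(d, r) = m(m-1)(r-1)/2 + m*epsilon
= 2*1*5/2 + 2*0
= 10/2 + 0
= 5 + 0 = 5

5


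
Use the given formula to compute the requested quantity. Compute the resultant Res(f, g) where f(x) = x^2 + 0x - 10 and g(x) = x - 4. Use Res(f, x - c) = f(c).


For Res(f, x - c), we evaluate f at x = c.
f(4) = 4^2 + 0*4 - 10
= 16 + 0 - 10
= 16 - 10 = 6
Res(f, g) = 6

6


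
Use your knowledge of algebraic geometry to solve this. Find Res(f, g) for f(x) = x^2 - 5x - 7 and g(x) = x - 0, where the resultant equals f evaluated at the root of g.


For Res(f, x - c), we evaluate f at x = c.
f(0) = 0^2 - 5*0 - 7
= 0 + 0 - 7
= 0 - 7 = -7
Res(f, g) = -7

-7


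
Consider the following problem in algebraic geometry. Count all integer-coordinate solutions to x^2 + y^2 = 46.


Systematically check integer values of x where x^2 <= 46.
For each valid x, check if 46 - x^2 is a perfect square.
Total integer solutions found: 0

0


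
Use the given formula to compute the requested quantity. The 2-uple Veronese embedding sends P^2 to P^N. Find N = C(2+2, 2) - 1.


The Veronese embedding v_d: P^n -> P^N maps each point to all
degree-d monomials in n+1 homogeneous coordinates.
N = C(n+d, d) - 1
N = C(2+2, 2) - 1
N = C(4, 2) - 1
C(4, 2) = 6
N = 6 - 1 = 5

5


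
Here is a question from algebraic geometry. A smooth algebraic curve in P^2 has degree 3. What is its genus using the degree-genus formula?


Using the genus formula for smooth plane curves:
g = (d-1)(d-2)/2
g = (3-1)(3-2)/2
g = 2*1/2
g = 2/2 = 1

1


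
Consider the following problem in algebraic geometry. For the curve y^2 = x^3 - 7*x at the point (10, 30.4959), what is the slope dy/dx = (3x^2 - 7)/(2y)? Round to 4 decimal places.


Using implicit differentiation of y^2 = x^3 - 7*x:
2y * dy/dx = 3x^2 - 7
dy/dx = (3x^2 - 7)/(2y)
Numerator: 3*10^2 - 7 = 293
Denominator: 2*30.4959 = 60.9918
dy/dx = 293/60.9918 = 4.8039

4.8039


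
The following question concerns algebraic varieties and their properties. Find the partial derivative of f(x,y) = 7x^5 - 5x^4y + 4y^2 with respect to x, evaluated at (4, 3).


df/dx = 5*7*x^4 + 4*(-5)*x^3*y
At (4,3): 5*7*4^4 + 4*(-5)*4^3*3
= 8960 - 3840
= 5120

5120


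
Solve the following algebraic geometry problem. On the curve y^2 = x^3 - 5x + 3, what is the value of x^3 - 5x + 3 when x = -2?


Compute x^3 - 5x + 3 at x = -2:
x^3 = (-2)^3 = -8
(-5)*x = (-5)*(-2) = 10
Sum: -8 + 10 + 3 = 5

5


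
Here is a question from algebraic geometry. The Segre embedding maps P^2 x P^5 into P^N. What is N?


The Segre embedding maps P^m x P^n into P^N via
all products of coordinates from each factor.
N = (m+1)(n+1) - 1
N = (2+1)(5+1) - 1
N = 3*6 - 1
N = 18 - 1 = 17

17


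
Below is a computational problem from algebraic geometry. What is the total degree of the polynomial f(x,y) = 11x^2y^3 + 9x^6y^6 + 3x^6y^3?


Examine each term for its total degree (sum of exponents).
  Term '11x^2y^3' has total degree 2+3 = 5.
  Term '9x^6y^6' has total degree 6+6 = 12.
  Term '3x^6y^3' has total degree 6+3 = 9.
The maximum total degree among all terms is 12.

12


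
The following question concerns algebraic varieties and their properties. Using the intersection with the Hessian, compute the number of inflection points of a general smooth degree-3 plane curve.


For a general smooth plane curve C of degree d, the inflection points are
the intersection of C with its Hessian curve, which has degree 3(d-2).
By Bezout, the total intersection number is d * 3(d-2) = 3 * 3 = 9.
For a general curve every flex is ordinary, so each contributes
multiplicity 1 to C·Hess(C), and the number of distinct inflection
points is 3d(d-2).
Inflection points = 3*3*(3-2) = 3*3*1 = 9

9


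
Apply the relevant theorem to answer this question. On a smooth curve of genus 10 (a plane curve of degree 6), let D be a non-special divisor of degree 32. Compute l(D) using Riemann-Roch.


First, compute the genus of a smooth plane curve of degree 6:
g = (d-1)(d-2)/2 = (6-1)(6-2)/2 = 10
For a non-special divisor D (i.e., h^1(D) = 0), Riemann-Roch gives:
l(D) = deg(D) - g + 1
Since deg(D) = 32 >= 2g - 1 = 19, D is non-special.
l(D) = 32 - 10 + 1 = 23

23


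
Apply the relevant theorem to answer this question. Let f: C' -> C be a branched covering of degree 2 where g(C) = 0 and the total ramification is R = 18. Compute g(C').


Riemann-Hurwitz formula: 2g' - 2 = d(2g - 2) + R
Given: d = 2, g = 0, R = 18
2g' - 2 = 2*(2*0 - 2) + 18
2g' - 2 = 2*(-2) + 18
2g' - 2 = -4 + 18 = 14
2g' = 16
g' = 8

8


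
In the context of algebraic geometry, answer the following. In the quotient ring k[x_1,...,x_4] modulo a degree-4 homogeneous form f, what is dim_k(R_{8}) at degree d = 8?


For R = k[x_1,...,x_n]/(f) with f homogeneous of degree e:
The Hilbert series is (1 - t^e)/(1 - t)^n.
So h(d) = C(d+n-1, n-1) - C(d-e+n-1, n-1) for d >= e.
With n=4, e=4, d=8:
C(8+4-1, 4-1) = C(11, 3) = 165
C(8-4+4-1, 4-1) = C(7, 3) = 35
h(8) = 165 - 35 = 130

130


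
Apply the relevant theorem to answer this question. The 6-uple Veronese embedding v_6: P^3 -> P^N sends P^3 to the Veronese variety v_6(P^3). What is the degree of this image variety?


The Veronese variety v_6(P^3) has degree d^r.
d^r = 6^3 = 216

216


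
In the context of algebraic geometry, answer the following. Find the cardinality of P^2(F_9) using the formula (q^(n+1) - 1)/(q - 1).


P^2(F_9) has (q^(n+1) - 1)/(q - 1) points.
= 9^2 + 9^1 + 9^0
= 81 + 9 + 1
= 91

91


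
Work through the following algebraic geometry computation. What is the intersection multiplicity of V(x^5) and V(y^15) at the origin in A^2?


The intersection multiplicity of V(x^a) and V(y^b) at the origin is:
I(O; V(x^5), V(y^15)) = dim_k(k[x,y]/(x^5, y^15))
A basis for k[x,y]/(x^5, y^15) is the set of monomials x^i * y^j
where 0 <= i < 5 and 0 <= j < 15.
The number of such monomials is 5 * 15 = 75

75


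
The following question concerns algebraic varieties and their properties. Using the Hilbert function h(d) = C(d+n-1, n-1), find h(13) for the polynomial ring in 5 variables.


The Hilbert function for the polynomial ring in 5 variables is:
h(d) = C(d+n-1, n-1)
h(13) = C(13+5-1, 5-1) = C(17, 4)
= 17! / (4! * 13!)
= 2380

2380


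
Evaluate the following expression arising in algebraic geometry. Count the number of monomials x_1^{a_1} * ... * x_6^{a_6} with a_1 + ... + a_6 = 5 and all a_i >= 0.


The number of degree-5 monomials in 6 variables is C(d+n-1, n-1).
= C(5+6-1, 6-1) = C(10, 5)
= 252

252


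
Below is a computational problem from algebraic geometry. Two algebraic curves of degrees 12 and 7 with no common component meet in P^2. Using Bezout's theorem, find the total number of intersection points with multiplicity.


Bezout's theorem states the intersection count equals the product of degrees.
Intersection count = 12 * 7 = 84

84


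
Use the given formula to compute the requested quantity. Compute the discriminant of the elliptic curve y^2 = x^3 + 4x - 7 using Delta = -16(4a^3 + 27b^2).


Compute each component:
4a^3 = 4*4^3 = 4*64 = 256
27b^2 = 27*(-7)^2 = 27*49 = 1323
4a^3 + 27b^2 = 256 + 1323 = 1579
Delta = -16*1579 = -25264

-25264


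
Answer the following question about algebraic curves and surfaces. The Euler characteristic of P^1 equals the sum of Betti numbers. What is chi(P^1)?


The complex projective space P^1 has one cell in each even real dimension 0, 2, ..., 2.
The cohomology groups are H^{2k}(P^1) = Z for k = 0,...,1, and 0 otherwise.
Euler characteristic = sum of Betti numbers = 1 per even-dimensional cohomology group.
chi(P^1) = 1 + 1 = 2

2


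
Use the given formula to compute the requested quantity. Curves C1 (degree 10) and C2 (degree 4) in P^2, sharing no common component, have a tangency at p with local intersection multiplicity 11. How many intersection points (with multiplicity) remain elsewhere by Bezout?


By Bezout's theorem, the total intersection number is d1 * d2.
Total = 10 * 4 = 40
Intersection multiplicity at p = 11
Remaining intersections = 40 - 11 = 29

29


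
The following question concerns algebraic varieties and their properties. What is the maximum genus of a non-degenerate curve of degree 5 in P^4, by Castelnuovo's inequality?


Castelnuovo's bound: write d - 1 = m(r-1) + epsilon with 0 <= epsilon < r-1.
d - 1 = 5 - 1 = 4
r - 1 = 4 - 1 = 3
4 = 1*3 + 1, so m = 1, epsilon = 1
pi(d, r) = m(m-1)(r-1)/2 + m*epsilon
= 1*0*3/2 + 1*1
= 0/2 + 1
= 0 + 1 = 1

1


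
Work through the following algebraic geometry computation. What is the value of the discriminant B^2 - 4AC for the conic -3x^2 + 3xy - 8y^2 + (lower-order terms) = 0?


The discriminant of a conic Ax^2 + Bxy + Cy^2 + ... = 0 is B^2 - 4AC.
B^2 = 3^2 = 9
4AC = 4*(-3)*(-8) = 96
Discriminant = 9 - 96 = -87

-87


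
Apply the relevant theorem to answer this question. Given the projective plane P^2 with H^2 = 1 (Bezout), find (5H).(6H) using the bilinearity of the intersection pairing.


Using bilinearity of the intersection pairing on the projective plane P^2:
(aH).(bH) = ab * (H.H)
We have H^2 = 1 (Bezout).
D.E = (5H).(6H) = 5*6*1
= 30*1
= 30

30


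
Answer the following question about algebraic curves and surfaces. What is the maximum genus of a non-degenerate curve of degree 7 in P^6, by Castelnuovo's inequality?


Castelnuovo's bound: write d - 1 = m(r-1) + epsilon with 0 <= epsilon < r-1.
d - 1 = 7 - 1 = 6
r - 1 = 6 - 1 = 5
6 = 1*5 + 1, so m = 1, epsilon = 1
pi(d, r) = m(m-1)(r-1)/2 + m*epsilon
= 1*0*5/2 + 1*1
= 0/2 + 1
= 0 + 1 = 1

1


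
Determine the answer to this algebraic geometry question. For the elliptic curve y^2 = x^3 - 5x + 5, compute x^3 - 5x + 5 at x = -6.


Compute x^3 - 5x + 5 at x = -6:
x^3 = (-6)^3 = -216
(-5)*x = (-5)*(-6) = 30
Sum: -216 + 30 + 5 = -181

-181


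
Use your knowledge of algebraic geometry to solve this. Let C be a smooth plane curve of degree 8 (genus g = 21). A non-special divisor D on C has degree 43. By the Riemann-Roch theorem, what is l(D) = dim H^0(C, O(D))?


First, compute the genus of a smooth plane curve of degree 8:
g = (d-1)(d-2)/2 = (8-1)(8-2)/2 = 21
For a non-special divisor D (i.e., h^1(D) = 0), Riemann-Roch gives:
l(D) = deg(D) - g + 1
Since deg(D) = 43 >= 2g - 1 = 41, D is non-special.
l(D) = 43 - 21 + 1 = 23

23


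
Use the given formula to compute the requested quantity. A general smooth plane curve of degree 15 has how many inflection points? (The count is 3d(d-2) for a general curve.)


For a general smooth plane curve C of degree d, the inflection points are
the intersection of C with its Hessian curve, which has degree 3(d-2).
By Bezout, the total intersection number is d * 3(d-2) = 15 * 39 = 585.
For a general curve every flex is ordinary, so each contributes
multiplicity 1 to C·Hess(C), and the number of distinct inflection
points is 3d(d-2).
Inflection points = 3*15*(15-2) = 3*15*13 = 585

585


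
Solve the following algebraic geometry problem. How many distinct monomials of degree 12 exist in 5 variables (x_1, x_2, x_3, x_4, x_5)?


The number of degree-12 monomials in 5 variables is C(d+n-1, n-1).
= C(12+5-1, 5-1) = C(16, 4)
= 1820

1820


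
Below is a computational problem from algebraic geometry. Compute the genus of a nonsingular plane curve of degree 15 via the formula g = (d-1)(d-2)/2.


Using the genus formula for smooth plane curves:
g = (d-1)(d-2)/2
g = (15-1)(15-2)/2
g = 14*13/2
g = 182/2 = 91

91


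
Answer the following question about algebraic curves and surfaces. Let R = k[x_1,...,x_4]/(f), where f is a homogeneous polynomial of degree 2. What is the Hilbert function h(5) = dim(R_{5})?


For R = k[x_1,...,x_n]/(f) with f homogeneous of degree e:
The Hilbert series is (1 - t^e)/(1 - t)^n.
So h(d) = C(d+n-1, n-1) - C(d-e+n-1, n-1) for d >= e.
With n=4, e=2, d=5:
C(5+4-1, 4-1) = C(8, 3) = 56
C(5-2+4-1, 4-1) = C(6, 3) = 20
h(5) = 56 - 20 = 36

36


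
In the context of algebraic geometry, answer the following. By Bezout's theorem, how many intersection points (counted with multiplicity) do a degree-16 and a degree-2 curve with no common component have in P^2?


Bezout's theorem states the intersection count equals the product of degrees.
Intersection count = 16 * 2 = 32

32


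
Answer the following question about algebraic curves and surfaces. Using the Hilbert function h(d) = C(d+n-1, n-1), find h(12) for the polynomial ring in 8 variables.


The Hilbert function for the polynomial ring in 8 variables is:
h(d) = C(d+n-1, n-1)
h(12) = C(12+8-1, 8-1) = C(19, 7)
= 19! / (7! * 12!)
= 50388

50388


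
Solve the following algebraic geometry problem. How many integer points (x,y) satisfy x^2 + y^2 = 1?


Systematically check integer values of x where x^2 <= 1.
For each valid x, check if 1 - x^2 is a perfect square.
x=0: 1 - 0 = 1, sqrt = 1 (valid)
x=1: 1 - 1 = 0, sqrt = 0 (valid)
Total integer solutions found: 4

4


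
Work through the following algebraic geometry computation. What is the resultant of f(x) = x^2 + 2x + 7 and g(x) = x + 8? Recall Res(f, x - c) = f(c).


For Res(f, x - c), we evaluate f at x = c.
f(-8) = (-8)^2 + 2*(-8) + 7
= 64 - 16 + 7
= 48 + 7 = 55
Res(f, g) = 55

55


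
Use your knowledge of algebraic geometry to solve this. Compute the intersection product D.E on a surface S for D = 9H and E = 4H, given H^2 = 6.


Using bilinearity of the intersection pairing on a surface S:
(aH).(bH) = ab * (H.H)
We have H^2 = 6.
D.E = (9H).(4H) = 9*4*6
= 36*6
= 216

216


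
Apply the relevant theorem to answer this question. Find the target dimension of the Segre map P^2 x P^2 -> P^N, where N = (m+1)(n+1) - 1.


The Segre embedding maps P^m x P^n into P^N via
all products of coordinates from each factor.
N = (m+1)(n+1) - 1
N = (2+1)(2+1) - 1
N = 3*3 - 1
N = 9 - 1 = 8

8


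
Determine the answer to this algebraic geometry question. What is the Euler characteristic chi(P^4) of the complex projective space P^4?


The complex projective space P^4 has one cell in each even real dimension 0, 2, ..., 8.
The cohomology groups are H^{2k}(P^4) = Z for k = 0,...,4, and 0 otherwise.
Euler characteristic = sum of Betti numbers = 1 per even-dimensional cohomology group.
chi(P^4) = 4 + 1 = 5

5


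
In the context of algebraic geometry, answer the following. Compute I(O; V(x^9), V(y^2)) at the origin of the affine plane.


The intersection multiplicity of V(x^a) and V(y^b) at the origin is:
I(O; V(x^9), V(y^2)) = dim_k(k[x,y]/(x^9, y^2))
A basis for k[x,y]/(x^9, y^2) is the set of monomials x^i * y^j
where 0 <= i < 9 and 0 <= j < 2.
The number of such monomials is 9 * 2 = 18

18


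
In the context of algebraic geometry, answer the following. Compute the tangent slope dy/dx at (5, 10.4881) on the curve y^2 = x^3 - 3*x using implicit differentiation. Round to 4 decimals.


Using implicit differentiation of y^2 = x^3 - 3*x:
2y * dy/dx = 3x^2 - 3
dy/dx = (3x^2 - 3)/(2y)
Numerator: 3*5^2 - 3 = 72
Denominator: 2*10.4881 = 20.9762
dy/dx = 72/20.9762 = 3.4325

3.4325


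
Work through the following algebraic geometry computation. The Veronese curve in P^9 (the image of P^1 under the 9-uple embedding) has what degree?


The rational normal curve in P^9 is the image of P^1 under the 9-uple Veronese.
A general hyperplane in P^9 pulls back to a degree-9 form on P^1, which has 9 zeros,
so the curve meets a general hyperplane in 9 points. Degree = 9.

9


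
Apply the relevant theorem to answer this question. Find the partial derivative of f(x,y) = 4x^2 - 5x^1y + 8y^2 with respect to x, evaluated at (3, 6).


df/dx = 2*4*x^1 + 1*(-5)*x^0*y
At (3,6): 2*4*3^1 + 1*(-5)*3^0*6
= 24 - 30
= -6

-6


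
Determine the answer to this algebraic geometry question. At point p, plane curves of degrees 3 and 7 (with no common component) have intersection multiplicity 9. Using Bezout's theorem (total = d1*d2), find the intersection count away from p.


By Bezout's theorem, the total intersection number is d1 * d2.
Total = 3 * 7 = 21
Intersection multiplicity at p = 9
Remaining intersections = 21 - 9 = 12

12


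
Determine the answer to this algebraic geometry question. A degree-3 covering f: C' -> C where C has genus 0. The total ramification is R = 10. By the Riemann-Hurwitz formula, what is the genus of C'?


Riemann-Hurwitz formula: 2g' - 2 = d(2g - 2) + R
Given: d = 3, g = 0, R = 10
2g' - 2 = 3*(2*0 - 2) + 10
2g' - 2 = 3*(-2) + 10
2g' - 2 = -6 + 10 = 4
2g' = 6
g' = 3

3


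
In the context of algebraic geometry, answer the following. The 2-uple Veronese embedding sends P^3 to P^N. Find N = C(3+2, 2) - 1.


The Veronese embedding v_d: P^n -> P^N maps each point to all
degree-d monomials in n+1 homogeneous coordinates.
N = C(n+d, d) - 1
N = C(3+2, 2) - 1
N = C(5, 2) - 1
C(5, 2) = 10
N = 10 - 1 = 9

9


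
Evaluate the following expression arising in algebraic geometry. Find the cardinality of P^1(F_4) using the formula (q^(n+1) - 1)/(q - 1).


P^1(F_4) has (q^(n+1) - 1)/(q - 1) points.
= 4^1 + 4^0
= 4 + 1
= 5

5


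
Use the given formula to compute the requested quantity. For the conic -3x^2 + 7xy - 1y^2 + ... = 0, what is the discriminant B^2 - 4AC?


The discriminant of a conic Ax^2 + Bxy + Cy^2 + ... = 0 is B^2 - 4AC.
B^2 = 7^2 = 49
4AC = 4*(-3)*(-1) = 12
Discriminant = 49 - 12 = 37

37


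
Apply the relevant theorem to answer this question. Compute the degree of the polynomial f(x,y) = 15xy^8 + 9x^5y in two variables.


Examine each term for its total degree (sum of exponents).
  Term '15xy^8' has total degree 1+8 = 9.
  Term '9x^5y' has total degree 5+1 = 6.
The maximum total degree among all terms is 9.

9


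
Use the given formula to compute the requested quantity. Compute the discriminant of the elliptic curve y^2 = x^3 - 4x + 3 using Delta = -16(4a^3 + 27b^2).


Compute each component:
4a^3 = 4*(-4)^3 = 4*(-64) = -256
27b^2 = 27*3^2 = 27*9 = 243
4a^3 + 27b^2 = -256 + 243 = -13
Delta = -16*(-13) = 208

208


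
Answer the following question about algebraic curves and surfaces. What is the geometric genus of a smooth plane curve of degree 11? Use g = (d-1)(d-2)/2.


Using the genus formula for smooth plane curves:
g = (d-1)(d-2)/2
g = (11-1)(11-2)/2
g = 10*9/2
g = 90/2 = 45

45


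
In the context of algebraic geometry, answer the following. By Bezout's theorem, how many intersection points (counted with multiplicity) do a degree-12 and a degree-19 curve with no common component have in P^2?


Bezout's theorem states the intersection count equals the product of degrees.
Intersection count = 12 * 19 = 228

228


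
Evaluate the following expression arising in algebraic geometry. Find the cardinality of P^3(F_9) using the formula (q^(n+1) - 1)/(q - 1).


P^3(F_9) has (q^(n+1) - 1)/(q - 1) points.
= 9^3 + 9^2 + 9^1 + 9^0
= 729 + 81 + 9 + 1
= 820

820


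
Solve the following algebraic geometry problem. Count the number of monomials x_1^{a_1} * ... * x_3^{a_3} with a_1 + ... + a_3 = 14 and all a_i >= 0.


The number of degree-14 monomials in 3 variables is C(d+n-1, n-1).
= C(14+3-1, 3-1) = C(16, 2)
= 120

120


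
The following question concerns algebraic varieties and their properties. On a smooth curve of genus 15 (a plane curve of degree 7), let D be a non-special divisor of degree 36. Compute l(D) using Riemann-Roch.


First, compute the genus of a smooth plane curve of degree 7:
g = (d-1)(d-2)/2 = (7-1)(7-2)/2 = 15
For a non-special divisor D (i.e., h^1(D) = 0), Riemann-Roch gives:
l(D) = deg(D) - g + 1
Since deg(D) = 36 >= 2g - 1 = 29, D is non-special.
l(D) = 36 - 15 + 1 = 22

22


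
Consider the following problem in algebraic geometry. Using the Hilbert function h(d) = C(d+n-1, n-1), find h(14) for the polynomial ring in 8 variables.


The Hilbert function for the polynomial ring in 8 variables is:
h(d) = C(d+n-1, n-1)
h(14) = C(14+8-1, 8-1) = C(21, 7)
= 21! / (7! * 14!)
= 116280

116280


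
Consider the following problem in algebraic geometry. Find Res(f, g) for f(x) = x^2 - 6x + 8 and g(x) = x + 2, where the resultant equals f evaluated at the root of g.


For Res(f, x - c), we evaluate f at x = c.
f(-2) = (-2)^2 - 6*(-2) + 8
= 4 + 12 + 8
= 16 + 8 = 24
Res(f, g) = 24

24


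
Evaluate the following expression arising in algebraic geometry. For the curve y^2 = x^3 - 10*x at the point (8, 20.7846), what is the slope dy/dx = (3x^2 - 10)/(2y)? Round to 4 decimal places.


Using implicit differentiation of y^2 = x^3 - 10*x:
2y * dy/dx = 3x^2 - 10
dy/dx = (3x^2 - 10)/(2y)
Numerator: 3*8^2 - 10 = 182
Denominator: 2*20.7846 = 41.5692
dy/dx = 182/41.5692 = 4.3782

4.3782


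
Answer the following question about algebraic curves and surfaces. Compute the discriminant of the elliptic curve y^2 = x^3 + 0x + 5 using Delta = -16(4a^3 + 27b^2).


Compute each component:
4a^3 = 4*0^3 = 4*0 = 0
27b^2 = 27*5^2 = 27*25 = 675
4a^3 + 27b^2 = 0 + 675 = 675
Delta = -16*675 = -10800

-10800


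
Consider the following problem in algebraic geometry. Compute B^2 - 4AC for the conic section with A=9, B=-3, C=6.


The discriminant of a conic Ax^2 + Bxy + Cy^2 + ... = 0 is B^2 - 4AC.
B^2 = (-3)^2 = 9
4AC = 4*9*6 = 216
Discriminant = 9 - 216 = -207

-207


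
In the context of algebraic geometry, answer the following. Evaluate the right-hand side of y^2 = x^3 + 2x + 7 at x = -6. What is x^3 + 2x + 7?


Compute x^3 + 2x + 7 at x = -6:
x^3 = (-6)^3 = -216
2*x = 2*(-6) = -12
Sum: -216 - 12 + 7 = -221

-221


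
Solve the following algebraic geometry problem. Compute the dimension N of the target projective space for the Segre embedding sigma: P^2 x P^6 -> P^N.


The Segre embedding maps P^m x P^n into P^N via
all products of coordinates from each factor.
N = (m+1)(n+1) - 1
N = (2+1)(6+1) - 1
N = 3*7 - 1
N = 21 - 1 = 20

20


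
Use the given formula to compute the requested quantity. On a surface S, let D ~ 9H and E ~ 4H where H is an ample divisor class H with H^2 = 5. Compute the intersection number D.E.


Using bilinearity of the intersection pairing on a surface S:
(aH).(bH) = ab * (H.H)
We have H^2 = 5.
D.E = (9H).(4H) = 9*4*5
= 36*5
= 180

180


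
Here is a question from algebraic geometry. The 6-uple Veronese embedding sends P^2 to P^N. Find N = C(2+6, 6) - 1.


The Veronese embedding v_d: P^n -> P^N maps each point to all
degree-d monomials in n+1 homogeneous coordinates.
N = C(n+d, d) - 1
N = C(2+6, 6) - 1
N = C(8, 6) - 1
C(8, 6) = 28
N = 28 - 1 = 27

27


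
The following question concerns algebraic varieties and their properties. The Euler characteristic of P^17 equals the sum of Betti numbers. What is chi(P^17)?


The complex projective space P^17 has one cell in each even real dimension 0, 2, ..., 34.
The cohomology groups are H^{2k}(P^17) = Z for k = 0,...,17, and 0 otherwise.
Euler characteristic = sum of Betti numbers = 1 per even-dimensional cohomology group.
chi(P^17) = 17 + 1 = 18

18


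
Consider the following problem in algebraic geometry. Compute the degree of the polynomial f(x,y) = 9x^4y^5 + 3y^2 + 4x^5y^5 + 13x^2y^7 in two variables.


Examine each term for its total degree (sum of exponents).
  Term '9x^4y^5' has total degree 4+5 = 9.
  Term '3y^2' has total degree 0+2 = 2.
  Term '4x^5y^5' has total degree 5+5 = 10.
  Term '13x^2y^7' has total degree 2+7 = 9.
The maximum total degree among all terms is 10.

10


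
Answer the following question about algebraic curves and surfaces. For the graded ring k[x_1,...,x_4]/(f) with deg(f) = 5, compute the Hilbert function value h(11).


For R = k[x_1,...,x_n]/(f) with f homogeneous of degree e:
The Hilbert series is (1 - t^e)/(1 - t)^n.
So h(d) = C(d+n-1, n-1) - C(d-e+n-1, n-1) for d >= e.
With n=4, e=5, d=11:
C(11+4-1, 4-1) = C(14, 3) = 364
C(11-5+4-1, 4-1) = C(9, 3) = 84
h(11) = 364 - 84 = 280

280


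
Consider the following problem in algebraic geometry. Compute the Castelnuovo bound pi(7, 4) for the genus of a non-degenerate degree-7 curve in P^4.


Castelnuovo's bound: write d - 1 = m(r-1) + epsilon with 0 <= epsilon < r-1.
d - 1 = 7 - 1 = 6
r - 1 = 4 - 1 = 3
6 = 2*3 + 0, so m = 2, epsilon = 0
pi(d, r) = m(m-1)(r-1)/2 + m*epsilon
= 2*1*3/2 + 2*0
= 6/2 + 0
= 3 + 0 = 3

3


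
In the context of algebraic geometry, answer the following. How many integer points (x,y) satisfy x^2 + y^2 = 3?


Systematically check integer values of x where x^2 <= 3.
For each valid x, check if 3 - x^2 is a perfect square.
Total integer solutions found: 0

0


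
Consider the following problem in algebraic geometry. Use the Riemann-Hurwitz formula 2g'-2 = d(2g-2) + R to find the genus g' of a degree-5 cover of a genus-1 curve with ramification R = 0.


Riemann-Hurwitz formula: 2g' - 2 = d(2g - 2) + R
Given: d = 5, g = 1, R = 0
2g' - 2 = 5*(2*1 - 2) + 0
2g' - 2 = 5*0 + 0
2g' - 2 = 0 + 0 = 0
2g' = 2
g' = 1

1


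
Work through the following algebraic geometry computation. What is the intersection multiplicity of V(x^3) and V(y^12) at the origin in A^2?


The intersection multiplicity of V(x^a) and V(y^b) at the origin is:
I(O; V(x^3), V(y^12)) = dim_k(k[x,y]/(x^3, y^12))
A basis for k[x,y]/(x^3, y^12) is the set of monomials x^i * y^j
where 0 <= i < 3 and 0 <= j < 12.
The number of such monomials is 3 * 12 = 36

36


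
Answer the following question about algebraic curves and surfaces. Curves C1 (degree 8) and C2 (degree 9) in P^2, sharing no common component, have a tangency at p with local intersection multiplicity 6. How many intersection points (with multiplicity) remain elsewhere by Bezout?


By Bezout's theorem, the total intersection number is d1 * d2.
Total = 8 * 9 = 72
Intersection multiplicity at p = 6
Remaining intersections = 72 - 6 = 66

66


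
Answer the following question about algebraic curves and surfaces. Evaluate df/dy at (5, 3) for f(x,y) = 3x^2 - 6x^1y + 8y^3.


df/dy = (-6)*x^1 + 3*8*y^2
At (5,3): (-6)*5^1 + 3*8*3^2
= -30 + 216
= 186

186


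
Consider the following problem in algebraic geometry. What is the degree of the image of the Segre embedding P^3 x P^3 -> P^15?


The degree of the Segre variety P^3 x P^3 is C(m+n, m).
= C(6, 3)
= 20

20


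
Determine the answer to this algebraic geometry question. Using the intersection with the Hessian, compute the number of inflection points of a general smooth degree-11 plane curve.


For a general smooth plane curve C of degree d, the inflection points are
the intersection of C with its Hessian curve, which has degree 3(d-2).
By Bezout, the total intersection number is d * 3(d-2) = 11 * 27 = 297.
For a general curve every flex is ordinary, so each contributes
multiplicity 1 to C·Hess(C), and the number of distinct inflection
points is 3d(d-2).
Inflection points = 3*11*(11-2) = 3*11*9 = 297

297


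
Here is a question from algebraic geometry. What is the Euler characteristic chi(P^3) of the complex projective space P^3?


The complex projective space P^3 has one cell in each even real dimension 0, 2, ..., 6.
The cohomology groups are H^{2k}(P^3) = Z for k = 0,...,3, and 0 otherwise.
Euler characteristic = sum of Betti numbers = 1 per even-dimensional cohomology group.
chi(P^3) = 3 + 1 = 4

4


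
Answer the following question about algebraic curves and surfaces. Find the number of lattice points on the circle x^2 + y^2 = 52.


Systematically check integer values of x where x^2 <= 52.
For each valid x, check if 52 - x^2 is a perfect square.
x=4: 52 - 16 = 36, sqrt = 6 (valid)
x=6: 52 - 36 = 16, sqrt = 4 (valid)
Total integer solutions found: 8

8


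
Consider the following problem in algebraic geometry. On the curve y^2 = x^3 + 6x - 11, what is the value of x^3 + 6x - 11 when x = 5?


Compute x^3 + 6x - 11 at x = 5:
x^3 = 5^3 = 125
6*x = 6*5 = 30
Sum: 125 + 30 - 11 = 144

144


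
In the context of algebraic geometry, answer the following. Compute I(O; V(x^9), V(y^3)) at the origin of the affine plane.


The intersection multiplicity of V(x^a) and V(y^b) at the origin is:
I(O; V(x^9), V(y^3)) = dim_k(k[x,y]/(x^9, y^3))
A basis for k[x,y]/(x^9, y^3) is the set of monomials x^i * y^j
where 0 <= i < 9 and 0 <= j < 3.
The number of such monomials is 9 * 3 = 27

27


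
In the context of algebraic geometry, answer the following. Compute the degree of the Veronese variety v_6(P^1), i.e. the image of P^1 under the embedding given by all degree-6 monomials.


The Veronese variety v_6(P^1) has degree d^r.
d^r = 6^1 = 6

6


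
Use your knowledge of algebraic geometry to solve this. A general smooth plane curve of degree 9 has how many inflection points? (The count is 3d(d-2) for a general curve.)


For a general smooth plane curve C of degree d, the inflection points are
the intersection of C with its Hessian curve, which has degree 3(d-2).
By Bezout, the total intersection number is d * 3(d-2) = 9 * 21 = 189.
For a general curve every flex is ordinary, so each contributes
multiplicity 1 to C·Hess(C), and the number of distinct inflection
points is 3d(d-2).
Inflection points = 3*9*(9-2) = 3*9*7 = 189

189


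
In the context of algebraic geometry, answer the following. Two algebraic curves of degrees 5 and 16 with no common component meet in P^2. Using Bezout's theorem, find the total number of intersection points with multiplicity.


Bezout's theorem states the intersection count equals the product of degrees.
Intersection count = 5 * 16 = 80

80


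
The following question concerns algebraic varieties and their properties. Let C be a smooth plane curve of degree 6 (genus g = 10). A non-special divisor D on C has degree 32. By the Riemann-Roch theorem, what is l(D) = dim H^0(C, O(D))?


First, compute the genus of a smooth plane curve of degree 6:
g = (d-1)(d-2)/2 = (6-1)(6-2)/2 = 10
For a non-special divisor D (i.e., h^1(D) = 0), Riemann-Roch gives:
l(D) = deg(D) - g + 1
Since deg(D) = 32 >= 2g - 1 = 19, D is non-special.
l(D) = 32 - 10 + 1 = 23

23


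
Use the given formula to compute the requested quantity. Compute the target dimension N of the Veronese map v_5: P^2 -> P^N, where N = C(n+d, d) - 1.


The Veronese embedding v_d: P^n -> P^N maps each point to all
degree-d monomials in n+1 homogeneous coordinates.
N = C(n+d, d) - 1
N = C(2+5, 5) - 1
N = C(7, 5) - 1
C(7, 5) = 21
N = 21 - 1 = 20

20


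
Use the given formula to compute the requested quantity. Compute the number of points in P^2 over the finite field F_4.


P^2(F_4) has (q^(n+1) - 1)/(q - 1) points.
= 4^2 + 4^1 + 4^0
= 16 + 4 + 1
= 21

21


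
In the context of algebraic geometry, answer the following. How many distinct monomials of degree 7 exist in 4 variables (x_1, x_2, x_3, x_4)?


The number of degree-7 monomials in 4 variables is C(d+n-1, n-1).
= C(7+4-1, 4-1) = C(10, 3)
= 120

120


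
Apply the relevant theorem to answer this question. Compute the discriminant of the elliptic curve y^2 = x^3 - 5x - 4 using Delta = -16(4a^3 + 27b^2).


Compute each component:
4a^3 = 4*(-5)^3 = 4*(-125) = -500
27b^2 = 27*(-4)^2 = 27*16 = 432
4a^3 + 27b^2 = -500 + 432 = -68
Delta = -16*(-68) = 1088

1088


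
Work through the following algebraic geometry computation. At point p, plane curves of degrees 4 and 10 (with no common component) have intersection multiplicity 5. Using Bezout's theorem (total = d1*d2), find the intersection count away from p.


By Bezout's theorem, the total intersection number is d1 * d2.
Total = 4 * 10 = 40
Intersection multiplicity at p = 5
Remaining intersections = 40 - 5 = 35

35


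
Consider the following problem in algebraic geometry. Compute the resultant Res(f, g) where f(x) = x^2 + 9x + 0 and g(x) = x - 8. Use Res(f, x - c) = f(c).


For Res(f, x - c), we evaluate f at x = c.
f(8) = 8^2 + 9*8 + 0
= 64 + 72 + 0
= 136 + 0 = 136
Res(f, g) = 136

136


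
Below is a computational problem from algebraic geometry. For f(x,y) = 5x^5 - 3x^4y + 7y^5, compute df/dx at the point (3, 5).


df/dx = 5*5*x^4 + 4*(-3)*x^3*y
At (3,5): 5*5*3^4 + 4*(-3)*3^3*5
= 2025 - 1620
= 405

405


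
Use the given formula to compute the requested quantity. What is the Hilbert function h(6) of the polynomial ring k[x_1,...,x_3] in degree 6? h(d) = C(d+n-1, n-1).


The Hilbert function for the polynomial ring in 3 variables is:
h(d) = C(d+n-1, n-1)
h(6) = C(6+3-1, 3-1) = C(8, 2)
= 8! / (2! * 6!)
= 28

28


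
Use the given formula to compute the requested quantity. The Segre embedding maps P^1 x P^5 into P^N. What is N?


The Segre embedding maps P^m x P^n into P^N via
all products of coordinates from each factor.
N = (m+1)(n+1) - 1
N = (1+1)(5+1) - 1
N = 2*6 - 1
N = 12 - 1 = 11

11


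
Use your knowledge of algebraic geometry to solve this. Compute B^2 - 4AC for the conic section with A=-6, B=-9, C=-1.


The discriminant of a conic Ax^2 + Bxy + Cy^2 + ... = 0 is B^2 - 4AC.
B^2 = (-9)^2 = 81
4AC = 4*(-6)*(-1) = 24
Discriminant = 81 - 24 = 57

57


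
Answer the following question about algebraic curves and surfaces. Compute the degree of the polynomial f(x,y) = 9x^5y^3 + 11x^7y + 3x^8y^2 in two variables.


Examine each term for its total degree (sum of exponents).
  Term '9x^5y^3' has total degree 5+3 = 8.
  Term '11x^7y' has total degree 7+1 = 8.
  Term '3x^8y^2' has total degree 8+2 = 10.
The maximum total degree among all terms is 10.

10


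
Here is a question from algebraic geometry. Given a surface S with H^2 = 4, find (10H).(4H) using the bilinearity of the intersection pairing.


Using bilinearity of the intersection pairing on a surface S:
(aH).(bH) = ab * (H.H)
We have H^2 = 4.
D.E = (10H).(4H) = 10*4*4
= 40*4
= 160

160


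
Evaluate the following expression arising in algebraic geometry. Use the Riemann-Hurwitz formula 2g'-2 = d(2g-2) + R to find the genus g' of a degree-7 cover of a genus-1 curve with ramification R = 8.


Riemann-Hurwitz formula: 2g' - 2 = d(2g - 2) + R
Given: d = 7, g = 1, R = 8
2g' - 2 = 7*(2*1 - 2) + 8
2g' - 2 = 7*0 + 8
2g' - 2 = 0 + 8 = 8
2g' = 10
g' = 5

5
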